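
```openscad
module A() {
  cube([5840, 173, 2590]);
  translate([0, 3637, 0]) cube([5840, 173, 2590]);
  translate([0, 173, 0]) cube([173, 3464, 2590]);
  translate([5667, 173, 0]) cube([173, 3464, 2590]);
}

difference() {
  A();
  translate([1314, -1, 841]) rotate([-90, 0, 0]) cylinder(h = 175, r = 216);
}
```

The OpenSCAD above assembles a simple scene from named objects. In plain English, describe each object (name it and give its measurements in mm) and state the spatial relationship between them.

A is the wall frame of a small rectangular building: four walls, each 2590 mm tall and 173 mm thick, enclosing a footprint 5840 mm (x) by 3810 mm (y) outside-to-outside, with no floor or roof. The front and back walls (the −y and +y sides) span the full width; the two side walls fit between them.

The house frame has a circular hole of radius 216 mm through its front wall, centred at (x = 1314, z = 841).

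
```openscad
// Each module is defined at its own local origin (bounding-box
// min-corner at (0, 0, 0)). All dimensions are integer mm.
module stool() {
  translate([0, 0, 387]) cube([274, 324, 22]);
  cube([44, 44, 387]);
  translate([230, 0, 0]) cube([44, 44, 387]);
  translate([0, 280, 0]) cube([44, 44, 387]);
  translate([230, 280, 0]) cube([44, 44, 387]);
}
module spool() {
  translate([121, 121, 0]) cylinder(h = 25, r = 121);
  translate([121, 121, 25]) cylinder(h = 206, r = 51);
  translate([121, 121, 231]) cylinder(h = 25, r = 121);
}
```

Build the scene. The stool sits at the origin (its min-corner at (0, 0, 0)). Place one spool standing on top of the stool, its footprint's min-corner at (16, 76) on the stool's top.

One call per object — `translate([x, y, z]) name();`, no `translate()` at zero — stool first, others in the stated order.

stool();
translate([16, 76, 409]) spool();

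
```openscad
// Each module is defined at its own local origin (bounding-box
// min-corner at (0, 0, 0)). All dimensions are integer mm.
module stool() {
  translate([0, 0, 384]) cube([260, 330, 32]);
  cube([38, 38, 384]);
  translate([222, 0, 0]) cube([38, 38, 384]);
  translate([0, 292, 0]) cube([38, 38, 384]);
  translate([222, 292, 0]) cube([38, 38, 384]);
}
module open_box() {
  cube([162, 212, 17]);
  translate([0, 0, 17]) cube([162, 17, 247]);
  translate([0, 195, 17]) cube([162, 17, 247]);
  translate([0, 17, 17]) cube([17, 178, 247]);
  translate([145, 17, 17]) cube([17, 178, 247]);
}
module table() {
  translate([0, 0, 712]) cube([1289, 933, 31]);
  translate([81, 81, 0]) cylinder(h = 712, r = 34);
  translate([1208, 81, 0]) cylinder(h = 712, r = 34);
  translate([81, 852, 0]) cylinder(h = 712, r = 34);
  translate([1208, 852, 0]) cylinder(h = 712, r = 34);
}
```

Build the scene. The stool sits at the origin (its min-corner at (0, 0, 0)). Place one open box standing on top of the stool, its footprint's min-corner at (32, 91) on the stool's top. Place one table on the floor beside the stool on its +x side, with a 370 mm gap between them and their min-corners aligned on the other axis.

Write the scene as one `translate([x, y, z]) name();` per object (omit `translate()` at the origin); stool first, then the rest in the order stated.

stool();
translate([32, 91, 416]) open_box();
translate([630, 0, 0]) table();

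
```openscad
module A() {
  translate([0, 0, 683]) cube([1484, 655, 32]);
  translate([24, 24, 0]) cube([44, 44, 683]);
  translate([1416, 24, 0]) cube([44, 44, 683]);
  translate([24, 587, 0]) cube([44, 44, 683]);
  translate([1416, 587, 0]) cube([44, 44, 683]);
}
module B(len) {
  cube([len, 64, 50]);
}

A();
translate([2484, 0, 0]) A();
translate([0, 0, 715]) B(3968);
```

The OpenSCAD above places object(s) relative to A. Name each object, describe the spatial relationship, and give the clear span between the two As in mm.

A is a table. B is a beam. A beam spans the tops of two tables. The clear span between the two tables is 1000 mm.

Second table starts at x = 2484; first ends at x = 1484; clear span = 2484 − 1484 = 1000 mm.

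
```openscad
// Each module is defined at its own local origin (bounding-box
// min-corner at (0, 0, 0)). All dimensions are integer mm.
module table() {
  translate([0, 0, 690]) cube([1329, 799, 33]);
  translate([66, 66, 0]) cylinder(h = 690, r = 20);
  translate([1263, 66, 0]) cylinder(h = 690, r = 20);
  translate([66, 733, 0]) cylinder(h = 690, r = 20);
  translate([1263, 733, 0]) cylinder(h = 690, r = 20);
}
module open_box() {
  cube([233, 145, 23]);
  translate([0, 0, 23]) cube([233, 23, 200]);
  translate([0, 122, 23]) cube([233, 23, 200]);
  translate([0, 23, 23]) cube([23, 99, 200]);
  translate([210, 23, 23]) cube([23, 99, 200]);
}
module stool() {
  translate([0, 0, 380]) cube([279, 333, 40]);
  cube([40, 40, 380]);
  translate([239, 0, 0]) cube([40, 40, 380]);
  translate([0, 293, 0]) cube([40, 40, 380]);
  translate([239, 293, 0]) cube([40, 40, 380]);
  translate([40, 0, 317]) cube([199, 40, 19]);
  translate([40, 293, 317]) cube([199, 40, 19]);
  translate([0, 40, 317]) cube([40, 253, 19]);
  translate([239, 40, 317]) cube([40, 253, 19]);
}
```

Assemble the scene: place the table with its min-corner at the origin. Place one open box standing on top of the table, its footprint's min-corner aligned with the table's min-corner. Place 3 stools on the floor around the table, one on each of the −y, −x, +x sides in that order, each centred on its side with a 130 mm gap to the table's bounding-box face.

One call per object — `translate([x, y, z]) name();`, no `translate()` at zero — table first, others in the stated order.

table();
translate([0, 0, 723]) open_box();
translate([525, -463, 0]) stool();
translate([-409, 233, 0]) stool();
translate([1459, 233, 0]) stool();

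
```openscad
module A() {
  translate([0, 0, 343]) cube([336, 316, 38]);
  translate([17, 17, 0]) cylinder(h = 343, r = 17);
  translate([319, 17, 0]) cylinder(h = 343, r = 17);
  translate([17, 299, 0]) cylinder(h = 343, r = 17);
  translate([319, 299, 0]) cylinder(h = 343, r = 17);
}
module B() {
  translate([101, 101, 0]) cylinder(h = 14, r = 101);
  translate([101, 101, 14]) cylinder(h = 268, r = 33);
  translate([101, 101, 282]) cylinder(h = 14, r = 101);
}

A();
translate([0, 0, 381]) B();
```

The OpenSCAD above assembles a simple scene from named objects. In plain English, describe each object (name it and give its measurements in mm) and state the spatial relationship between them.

A is a four-legged stool. The seat is 336×316 mm, 38 mm thick, top at z = 381 mm. It stands on four round legs, each 34 mm in diameter, from z = 0 to the seat underside, each leg's axis is inset half a diameter from the nearest pair of seat edges (so the leg's bounding box is flush with the corner).

B is a spool: two coaxial disc flanges of radius 101 mm and thickness 14 mm, joined by a core cylinder of radius 33 mm and height 268 mm. The lower flange rests on z = 0 and the three cylinders share a vertical axis.

The spool is on top of the stool.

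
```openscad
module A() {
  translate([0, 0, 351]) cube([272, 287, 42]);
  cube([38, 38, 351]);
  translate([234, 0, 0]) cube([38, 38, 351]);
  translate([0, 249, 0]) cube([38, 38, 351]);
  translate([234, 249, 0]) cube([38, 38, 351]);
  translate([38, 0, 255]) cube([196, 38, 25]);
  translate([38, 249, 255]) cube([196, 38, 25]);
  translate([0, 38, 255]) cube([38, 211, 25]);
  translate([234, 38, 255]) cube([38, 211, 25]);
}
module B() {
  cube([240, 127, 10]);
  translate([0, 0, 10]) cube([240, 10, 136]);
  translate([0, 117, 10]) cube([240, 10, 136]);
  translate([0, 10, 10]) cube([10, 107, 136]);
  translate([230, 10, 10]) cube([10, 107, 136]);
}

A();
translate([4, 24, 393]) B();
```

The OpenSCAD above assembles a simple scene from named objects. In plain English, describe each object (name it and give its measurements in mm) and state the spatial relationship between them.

A is a four-legged stool. The seat is a 272×287×42 mm slab whose top surface is at z = 393 mm; four square legs, each 38×38 mm in cross-section, run from the floor (z = 0) to the underside of the seat, each flush with a corner of the seat. Four stretchers, 38 mm wide and 25 mm tall, connect adjacent legs with their undersides at z = 255 mm, each running between the inner faces of the legs it joins and aligned with the legs' outer faces on the other axis.

B is an open-topped rectangular box: outside dimensions 240×127×146 mm, with a uniform wall and base thickness of 10 mm. The base is a full 240×127 slab on the floor; four walls sit on top of the base. The front and back walls (the −y and +y sides) span the full width; the two side walls fit between them.

The open box is on top of the stool.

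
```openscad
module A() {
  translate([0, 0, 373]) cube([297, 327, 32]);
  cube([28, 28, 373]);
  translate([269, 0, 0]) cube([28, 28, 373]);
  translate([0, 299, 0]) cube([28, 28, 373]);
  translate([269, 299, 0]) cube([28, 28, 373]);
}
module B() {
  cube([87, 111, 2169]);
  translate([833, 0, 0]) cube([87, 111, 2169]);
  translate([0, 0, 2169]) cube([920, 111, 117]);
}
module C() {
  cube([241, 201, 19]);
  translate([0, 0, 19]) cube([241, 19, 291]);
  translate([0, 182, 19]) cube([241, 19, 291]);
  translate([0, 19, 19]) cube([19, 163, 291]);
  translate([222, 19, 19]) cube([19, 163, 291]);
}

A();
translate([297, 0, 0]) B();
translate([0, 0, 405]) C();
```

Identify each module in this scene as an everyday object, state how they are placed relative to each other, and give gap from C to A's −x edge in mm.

The open box's min-x is at 0; the stool's min-x is 0; gap = 0 mm.

A is a stool. B is a door frame. C is an open box. The door frame is against the stool's +x side, with their −y faces flush. The open box is on top of the stool. The gap from the open box to the stool's −x edge is 0 mm.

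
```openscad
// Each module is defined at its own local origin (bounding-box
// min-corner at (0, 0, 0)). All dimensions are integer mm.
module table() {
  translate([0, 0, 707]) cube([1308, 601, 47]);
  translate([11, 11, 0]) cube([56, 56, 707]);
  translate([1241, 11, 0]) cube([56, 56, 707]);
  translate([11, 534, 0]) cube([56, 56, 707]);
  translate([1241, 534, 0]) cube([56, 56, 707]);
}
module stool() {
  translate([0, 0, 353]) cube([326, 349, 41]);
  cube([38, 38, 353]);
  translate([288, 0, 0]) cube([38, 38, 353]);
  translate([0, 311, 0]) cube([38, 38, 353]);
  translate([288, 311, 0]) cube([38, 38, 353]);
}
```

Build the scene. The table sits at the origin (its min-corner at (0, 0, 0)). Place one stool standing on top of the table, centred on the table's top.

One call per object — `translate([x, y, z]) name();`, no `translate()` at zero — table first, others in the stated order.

table();
translate([491, 126, 754]) stool();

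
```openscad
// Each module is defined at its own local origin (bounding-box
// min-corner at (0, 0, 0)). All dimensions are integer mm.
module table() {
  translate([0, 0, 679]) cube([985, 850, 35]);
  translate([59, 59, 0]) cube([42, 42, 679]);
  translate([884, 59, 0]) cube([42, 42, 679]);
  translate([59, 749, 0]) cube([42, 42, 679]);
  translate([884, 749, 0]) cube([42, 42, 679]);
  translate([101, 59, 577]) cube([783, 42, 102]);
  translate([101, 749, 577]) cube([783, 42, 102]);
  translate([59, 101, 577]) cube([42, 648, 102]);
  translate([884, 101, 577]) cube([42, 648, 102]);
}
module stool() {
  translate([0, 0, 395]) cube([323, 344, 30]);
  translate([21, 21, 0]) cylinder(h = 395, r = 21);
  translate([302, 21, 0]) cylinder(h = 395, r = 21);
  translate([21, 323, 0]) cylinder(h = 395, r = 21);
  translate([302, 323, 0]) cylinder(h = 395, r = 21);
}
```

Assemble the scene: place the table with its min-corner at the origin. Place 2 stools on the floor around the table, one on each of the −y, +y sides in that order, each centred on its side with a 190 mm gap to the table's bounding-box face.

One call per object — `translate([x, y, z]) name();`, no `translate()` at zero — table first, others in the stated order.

table();
translate([331, -534, 0]) stool();
translate([331, 1040, 0]) stool();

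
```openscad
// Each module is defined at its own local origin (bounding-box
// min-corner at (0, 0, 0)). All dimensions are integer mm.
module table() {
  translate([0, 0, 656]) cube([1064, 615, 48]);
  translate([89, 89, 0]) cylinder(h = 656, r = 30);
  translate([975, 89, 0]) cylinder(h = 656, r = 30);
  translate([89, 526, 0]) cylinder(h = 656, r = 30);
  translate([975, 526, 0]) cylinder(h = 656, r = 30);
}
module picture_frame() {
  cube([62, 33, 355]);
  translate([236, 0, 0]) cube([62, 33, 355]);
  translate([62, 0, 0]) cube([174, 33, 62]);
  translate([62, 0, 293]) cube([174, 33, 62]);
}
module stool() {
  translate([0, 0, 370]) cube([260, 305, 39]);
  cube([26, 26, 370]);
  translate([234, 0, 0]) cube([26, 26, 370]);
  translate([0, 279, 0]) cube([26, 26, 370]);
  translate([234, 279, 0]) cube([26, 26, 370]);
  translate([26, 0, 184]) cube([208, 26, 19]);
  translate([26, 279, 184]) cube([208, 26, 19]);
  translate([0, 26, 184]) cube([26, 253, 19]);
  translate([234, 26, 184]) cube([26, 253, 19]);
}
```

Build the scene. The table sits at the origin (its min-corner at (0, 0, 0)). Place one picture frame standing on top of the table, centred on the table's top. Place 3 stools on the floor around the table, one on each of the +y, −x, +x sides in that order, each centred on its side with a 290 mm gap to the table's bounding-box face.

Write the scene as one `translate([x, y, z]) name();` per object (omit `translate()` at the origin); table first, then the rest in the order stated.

table();
translate([383, 291, 704]) picture_frame();
translate([402, 905, 0]) stool();
translate([-550, 155, 0]) stool();
translate([1354, 155, 0]) stool();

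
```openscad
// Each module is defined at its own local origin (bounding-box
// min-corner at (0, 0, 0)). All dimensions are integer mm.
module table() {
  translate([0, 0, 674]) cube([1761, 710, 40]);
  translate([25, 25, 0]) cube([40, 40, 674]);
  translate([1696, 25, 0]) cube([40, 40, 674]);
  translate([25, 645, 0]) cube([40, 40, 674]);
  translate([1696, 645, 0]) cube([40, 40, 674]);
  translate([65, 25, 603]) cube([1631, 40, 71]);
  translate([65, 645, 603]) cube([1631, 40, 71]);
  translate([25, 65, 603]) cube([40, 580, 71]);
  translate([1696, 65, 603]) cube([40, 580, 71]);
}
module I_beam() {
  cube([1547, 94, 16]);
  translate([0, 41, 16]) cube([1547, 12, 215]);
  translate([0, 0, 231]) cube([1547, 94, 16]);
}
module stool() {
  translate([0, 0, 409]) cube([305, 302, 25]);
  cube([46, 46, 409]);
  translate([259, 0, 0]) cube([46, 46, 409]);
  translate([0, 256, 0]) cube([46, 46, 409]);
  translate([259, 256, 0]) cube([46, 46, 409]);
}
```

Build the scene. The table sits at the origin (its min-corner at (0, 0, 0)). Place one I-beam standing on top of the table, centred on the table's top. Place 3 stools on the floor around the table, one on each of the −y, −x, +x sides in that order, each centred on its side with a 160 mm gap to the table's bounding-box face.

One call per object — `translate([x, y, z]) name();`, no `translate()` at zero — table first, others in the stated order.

table();
translate([107, 308, 714]) I_beam();
translate([728, -462, 0]) stool();
translate([-465, 204, 0]) stool();
translate([1921, 204, 0]) stool();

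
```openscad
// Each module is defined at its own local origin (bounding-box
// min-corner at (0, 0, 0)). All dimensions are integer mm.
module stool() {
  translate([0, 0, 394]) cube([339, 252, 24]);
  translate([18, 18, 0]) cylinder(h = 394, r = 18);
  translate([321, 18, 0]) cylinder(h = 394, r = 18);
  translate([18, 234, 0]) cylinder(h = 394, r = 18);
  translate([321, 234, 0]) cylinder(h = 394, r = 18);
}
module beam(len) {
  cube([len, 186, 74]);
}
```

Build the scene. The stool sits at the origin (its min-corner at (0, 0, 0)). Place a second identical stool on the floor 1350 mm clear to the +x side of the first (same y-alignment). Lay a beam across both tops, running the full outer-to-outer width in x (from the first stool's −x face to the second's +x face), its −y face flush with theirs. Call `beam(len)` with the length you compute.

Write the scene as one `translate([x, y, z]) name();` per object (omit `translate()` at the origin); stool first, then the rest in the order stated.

stool();
translate([1689, 0, 0]) stool();
translate([0, 0, 418]) beam(2028);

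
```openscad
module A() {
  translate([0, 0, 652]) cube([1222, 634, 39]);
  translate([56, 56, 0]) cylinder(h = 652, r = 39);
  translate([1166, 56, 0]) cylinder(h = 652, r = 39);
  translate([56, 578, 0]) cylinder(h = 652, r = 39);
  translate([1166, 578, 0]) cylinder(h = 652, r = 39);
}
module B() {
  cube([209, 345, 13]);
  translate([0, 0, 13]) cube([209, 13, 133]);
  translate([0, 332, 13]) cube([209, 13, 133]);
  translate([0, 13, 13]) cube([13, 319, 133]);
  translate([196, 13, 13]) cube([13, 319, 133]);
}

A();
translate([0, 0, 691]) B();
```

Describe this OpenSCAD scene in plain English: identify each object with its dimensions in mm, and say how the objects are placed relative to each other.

A is a table with a 1222×634 mm rectangular top, 39 mm thick, top surface at z = 691 mm, supported by four round legs of 78 mm diameter, each leg's bounding box inset 17 mm from the nearest pair of top edges, running from the floor.

B is an open-topped rectangular box: outside dimensions 209×345×146 mm, with a uniform wall and base thickness of 13 mm. The base is a full 209×345 slab on the floor; four walls sit on top of the base. The front and back walls (the −y and +y sides) span the full width; the two side walls fit between them.

The open box is on top of the table.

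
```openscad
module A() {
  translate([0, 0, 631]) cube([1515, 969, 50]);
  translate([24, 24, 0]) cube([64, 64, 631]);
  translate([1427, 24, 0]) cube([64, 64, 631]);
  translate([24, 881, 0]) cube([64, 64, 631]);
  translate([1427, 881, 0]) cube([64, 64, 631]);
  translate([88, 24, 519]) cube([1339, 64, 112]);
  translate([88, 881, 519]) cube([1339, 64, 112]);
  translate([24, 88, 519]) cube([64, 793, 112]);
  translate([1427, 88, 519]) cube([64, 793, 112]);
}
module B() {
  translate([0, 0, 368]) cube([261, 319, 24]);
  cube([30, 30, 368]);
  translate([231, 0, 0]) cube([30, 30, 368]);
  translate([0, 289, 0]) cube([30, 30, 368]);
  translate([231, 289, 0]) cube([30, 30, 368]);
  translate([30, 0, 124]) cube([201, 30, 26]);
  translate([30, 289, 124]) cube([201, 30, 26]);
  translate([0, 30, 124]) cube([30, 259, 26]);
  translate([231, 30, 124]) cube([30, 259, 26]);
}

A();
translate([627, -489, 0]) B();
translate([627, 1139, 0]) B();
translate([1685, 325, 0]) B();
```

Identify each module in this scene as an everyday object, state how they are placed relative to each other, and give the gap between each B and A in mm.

Each stool's nearest face is 170 mm from the table's bounding box.

A is a table. B is a stool. Three stools sit around the table at the −y, +y, +x sides. The gap between each stool and the table is 170 mm.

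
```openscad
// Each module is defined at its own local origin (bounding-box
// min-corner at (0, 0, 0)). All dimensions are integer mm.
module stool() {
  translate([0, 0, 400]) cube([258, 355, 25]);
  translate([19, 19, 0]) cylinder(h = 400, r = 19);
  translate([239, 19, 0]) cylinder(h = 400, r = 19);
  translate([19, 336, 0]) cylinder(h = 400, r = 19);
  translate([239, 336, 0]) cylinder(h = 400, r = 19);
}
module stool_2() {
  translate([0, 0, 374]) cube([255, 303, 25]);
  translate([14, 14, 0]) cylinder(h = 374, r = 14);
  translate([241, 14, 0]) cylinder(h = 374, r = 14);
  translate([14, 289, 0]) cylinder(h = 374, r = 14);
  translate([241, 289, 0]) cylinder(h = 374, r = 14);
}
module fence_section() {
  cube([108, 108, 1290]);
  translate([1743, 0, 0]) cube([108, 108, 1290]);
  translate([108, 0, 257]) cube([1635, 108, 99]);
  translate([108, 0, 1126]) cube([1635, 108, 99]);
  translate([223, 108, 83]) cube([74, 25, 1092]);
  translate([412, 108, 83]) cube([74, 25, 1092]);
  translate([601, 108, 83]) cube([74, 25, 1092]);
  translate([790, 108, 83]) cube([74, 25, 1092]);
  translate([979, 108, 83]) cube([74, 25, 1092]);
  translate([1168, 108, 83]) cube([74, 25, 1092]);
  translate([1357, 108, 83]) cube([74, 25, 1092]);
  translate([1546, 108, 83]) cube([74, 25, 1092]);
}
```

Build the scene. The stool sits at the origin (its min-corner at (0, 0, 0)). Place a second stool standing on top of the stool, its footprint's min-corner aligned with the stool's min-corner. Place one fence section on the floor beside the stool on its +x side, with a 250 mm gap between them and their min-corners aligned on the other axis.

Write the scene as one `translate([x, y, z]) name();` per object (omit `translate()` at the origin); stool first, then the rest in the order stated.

stool();
translate([0, 0, 425]) stool_2();
translate([508, 0, 0]) fence_section();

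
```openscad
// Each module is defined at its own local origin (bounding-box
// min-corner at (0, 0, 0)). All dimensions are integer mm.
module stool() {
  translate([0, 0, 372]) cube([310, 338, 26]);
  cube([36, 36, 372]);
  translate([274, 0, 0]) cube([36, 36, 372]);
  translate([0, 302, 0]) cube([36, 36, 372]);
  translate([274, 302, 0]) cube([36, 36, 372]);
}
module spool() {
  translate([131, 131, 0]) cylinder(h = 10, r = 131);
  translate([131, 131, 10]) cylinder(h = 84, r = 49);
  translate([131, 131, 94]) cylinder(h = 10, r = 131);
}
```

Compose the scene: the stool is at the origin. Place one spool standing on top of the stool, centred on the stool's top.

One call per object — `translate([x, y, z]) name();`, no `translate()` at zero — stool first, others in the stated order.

stool();
translate([24, 38, 398]) spool();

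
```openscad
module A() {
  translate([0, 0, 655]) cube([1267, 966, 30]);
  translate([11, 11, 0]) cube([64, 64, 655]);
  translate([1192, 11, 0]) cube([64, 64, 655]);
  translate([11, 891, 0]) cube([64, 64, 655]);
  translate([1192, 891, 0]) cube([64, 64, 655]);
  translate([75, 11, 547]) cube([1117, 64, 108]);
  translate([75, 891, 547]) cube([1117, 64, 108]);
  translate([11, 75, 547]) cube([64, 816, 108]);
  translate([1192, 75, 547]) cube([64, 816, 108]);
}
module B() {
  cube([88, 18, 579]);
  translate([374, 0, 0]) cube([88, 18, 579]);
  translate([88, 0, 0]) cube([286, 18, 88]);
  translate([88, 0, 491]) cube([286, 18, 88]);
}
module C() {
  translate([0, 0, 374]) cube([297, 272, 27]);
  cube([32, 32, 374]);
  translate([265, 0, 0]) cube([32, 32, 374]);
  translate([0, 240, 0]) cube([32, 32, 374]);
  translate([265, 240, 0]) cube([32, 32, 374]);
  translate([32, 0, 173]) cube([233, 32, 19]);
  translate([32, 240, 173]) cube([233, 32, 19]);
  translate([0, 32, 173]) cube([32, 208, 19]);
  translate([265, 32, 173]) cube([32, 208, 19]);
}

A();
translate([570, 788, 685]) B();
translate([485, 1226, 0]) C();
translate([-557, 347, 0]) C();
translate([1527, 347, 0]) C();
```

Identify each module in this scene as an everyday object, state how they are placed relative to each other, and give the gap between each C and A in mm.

A is a table. B is a picture frame. C is a stool. The picture frame is on top of the table. Three stools sit around the table at the +y, −x, +x sides. The gap between each stool and the table is 260 mm.

Each stool's nearest face is 260 mm from the table's bounding box.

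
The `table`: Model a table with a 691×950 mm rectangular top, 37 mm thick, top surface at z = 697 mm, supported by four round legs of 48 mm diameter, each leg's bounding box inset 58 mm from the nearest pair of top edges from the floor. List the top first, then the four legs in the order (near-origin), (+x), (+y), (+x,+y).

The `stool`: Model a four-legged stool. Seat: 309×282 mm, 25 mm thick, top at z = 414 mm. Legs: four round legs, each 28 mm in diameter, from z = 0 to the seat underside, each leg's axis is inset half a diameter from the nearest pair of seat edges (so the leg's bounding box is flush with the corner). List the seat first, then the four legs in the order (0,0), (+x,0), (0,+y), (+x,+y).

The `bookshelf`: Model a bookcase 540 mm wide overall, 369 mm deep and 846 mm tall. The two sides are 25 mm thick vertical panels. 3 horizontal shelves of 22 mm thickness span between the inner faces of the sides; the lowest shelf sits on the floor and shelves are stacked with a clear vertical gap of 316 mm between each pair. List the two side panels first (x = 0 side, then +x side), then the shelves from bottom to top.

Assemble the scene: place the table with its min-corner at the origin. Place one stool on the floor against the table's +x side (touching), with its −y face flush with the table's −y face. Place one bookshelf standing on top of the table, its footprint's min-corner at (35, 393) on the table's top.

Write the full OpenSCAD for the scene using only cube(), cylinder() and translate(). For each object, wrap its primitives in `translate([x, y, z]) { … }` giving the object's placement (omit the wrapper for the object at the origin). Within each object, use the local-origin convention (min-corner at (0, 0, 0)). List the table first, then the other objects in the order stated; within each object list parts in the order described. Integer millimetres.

translate([0, 0, 660]) cube([691, 950, 37]);
translate([82, 82, 0]) cylinder(h = 660, r = 24);
translate([609, 82, 0]) cylinder(h = 660, r = 24);
translate([82, 868, 0]) cylinder(h = 660, r = 24);
translate([609, 868, 0]) cylinder(h = 660, r = 24);
translate([691, 0, 0]) {
  translate([0, 0, 389]) cube([309, 282, 25]);
  translate([14, 14, 0]) cylinder(h = 389, r = 14);
  translate([295, 14, 0]) cylinder(h = 389, r = 14);
  translate([14, 268, 0]) cylinder(h = 389, r = 14);
  translate([295, 268, 0]) cylinder(h = 389, r = 14);
}
translate([35, 393, 697]) {
  cube([25, 369, 846]);
  translate([515, 0, 0]) cube([25, 369, 846]);
  translate([25, 0, 0]) cube([490, 369, 22]);
  translate([25, 0, 338]) cube([490, 369, 22]);
  translate([25, 0, 676]) cube([490, 369, 22]);
}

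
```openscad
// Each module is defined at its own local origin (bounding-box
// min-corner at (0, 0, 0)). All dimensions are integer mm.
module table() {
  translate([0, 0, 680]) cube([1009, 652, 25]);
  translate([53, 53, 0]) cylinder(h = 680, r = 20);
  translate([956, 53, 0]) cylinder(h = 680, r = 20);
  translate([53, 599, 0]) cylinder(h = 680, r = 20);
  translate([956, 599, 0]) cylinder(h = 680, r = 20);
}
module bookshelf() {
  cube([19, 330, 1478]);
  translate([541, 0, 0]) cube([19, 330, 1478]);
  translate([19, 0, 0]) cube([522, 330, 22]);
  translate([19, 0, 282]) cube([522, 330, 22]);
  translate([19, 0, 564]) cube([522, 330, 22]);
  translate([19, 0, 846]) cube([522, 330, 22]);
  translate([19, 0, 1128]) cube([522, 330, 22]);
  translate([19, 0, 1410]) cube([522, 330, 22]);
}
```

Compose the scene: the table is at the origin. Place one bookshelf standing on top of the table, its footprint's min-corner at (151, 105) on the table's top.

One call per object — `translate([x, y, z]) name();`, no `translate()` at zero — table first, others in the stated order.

table();
translate([151, 105, 705]) bookshelf();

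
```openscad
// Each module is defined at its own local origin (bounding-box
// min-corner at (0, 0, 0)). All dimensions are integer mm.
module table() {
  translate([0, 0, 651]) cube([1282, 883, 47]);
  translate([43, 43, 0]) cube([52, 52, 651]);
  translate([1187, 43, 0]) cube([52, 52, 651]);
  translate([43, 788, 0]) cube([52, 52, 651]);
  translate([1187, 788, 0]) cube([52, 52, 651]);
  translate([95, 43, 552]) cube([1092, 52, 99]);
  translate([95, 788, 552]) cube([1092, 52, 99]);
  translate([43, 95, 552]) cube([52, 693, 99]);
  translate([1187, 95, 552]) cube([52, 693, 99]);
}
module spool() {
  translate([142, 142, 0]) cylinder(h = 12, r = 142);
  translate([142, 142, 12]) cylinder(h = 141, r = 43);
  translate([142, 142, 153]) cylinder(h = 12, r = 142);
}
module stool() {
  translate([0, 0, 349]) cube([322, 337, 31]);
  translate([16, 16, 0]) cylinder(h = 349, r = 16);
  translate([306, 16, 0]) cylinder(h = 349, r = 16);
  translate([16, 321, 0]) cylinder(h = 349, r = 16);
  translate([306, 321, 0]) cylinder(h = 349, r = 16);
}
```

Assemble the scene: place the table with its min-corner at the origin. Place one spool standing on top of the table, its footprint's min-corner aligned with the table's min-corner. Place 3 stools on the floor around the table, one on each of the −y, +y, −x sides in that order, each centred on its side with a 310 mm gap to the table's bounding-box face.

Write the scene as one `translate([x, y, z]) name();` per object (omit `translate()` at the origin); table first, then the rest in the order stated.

table();
translate([0, 0, 698]) spool();
translate([480, -647, 0]) stool();
translate([480, 1193, 0]) stool();
translate([-632, 273, 0]) stool();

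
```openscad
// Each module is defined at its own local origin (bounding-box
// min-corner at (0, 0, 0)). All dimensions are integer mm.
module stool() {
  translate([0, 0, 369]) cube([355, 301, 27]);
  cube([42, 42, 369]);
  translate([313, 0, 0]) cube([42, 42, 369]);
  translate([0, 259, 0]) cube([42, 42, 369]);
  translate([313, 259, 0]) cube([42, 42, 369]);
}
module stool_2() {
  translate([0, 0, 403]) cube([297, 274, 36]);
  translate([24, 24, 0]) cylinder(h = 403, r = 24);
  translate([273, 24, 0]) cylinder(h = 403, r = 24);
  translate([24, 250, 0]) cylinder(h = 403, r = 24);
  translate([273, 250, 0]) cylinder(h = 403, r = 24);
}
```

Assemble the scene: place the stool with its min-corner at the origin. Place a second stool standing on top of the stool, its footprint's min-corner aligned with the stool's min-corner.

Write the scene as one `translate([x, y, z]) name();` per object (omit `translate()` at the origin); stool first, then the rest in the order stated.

stool();
translate([0, 0, 396]) stool_2();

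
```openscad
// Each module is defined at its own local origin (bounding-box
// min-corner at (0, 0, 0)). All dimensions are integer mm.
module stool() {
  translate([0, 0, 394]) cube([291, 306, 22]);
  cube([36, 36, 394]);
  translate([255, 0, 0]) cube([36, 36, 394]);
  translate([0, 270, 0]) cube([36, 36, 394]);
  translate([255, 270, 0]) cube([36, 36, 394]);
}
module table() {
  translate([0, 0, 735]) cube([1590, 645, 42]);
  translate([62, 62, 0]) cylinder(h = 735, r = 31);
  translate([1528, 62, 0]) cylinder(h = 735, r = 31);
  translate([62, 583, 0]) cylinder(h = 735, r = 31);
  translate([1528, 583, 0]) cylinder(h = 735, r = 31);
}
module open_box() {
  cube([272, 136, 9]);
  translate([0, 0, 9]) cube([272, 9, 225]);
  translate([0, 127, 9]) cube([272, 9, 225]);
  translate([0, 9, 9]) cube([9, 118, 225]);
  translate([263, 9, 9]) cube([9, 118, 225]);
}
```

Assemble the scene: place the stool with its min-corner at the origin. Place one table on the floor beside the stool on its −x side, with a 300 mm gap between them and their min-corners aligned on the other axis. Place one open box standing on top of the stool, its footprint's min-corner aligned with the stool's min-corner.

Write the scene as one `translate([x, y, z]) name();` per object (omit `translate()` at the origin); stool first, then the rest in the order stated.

stool();
translate([-1890, 0, 0]) table();
translate([0, 0, 416]) open_box();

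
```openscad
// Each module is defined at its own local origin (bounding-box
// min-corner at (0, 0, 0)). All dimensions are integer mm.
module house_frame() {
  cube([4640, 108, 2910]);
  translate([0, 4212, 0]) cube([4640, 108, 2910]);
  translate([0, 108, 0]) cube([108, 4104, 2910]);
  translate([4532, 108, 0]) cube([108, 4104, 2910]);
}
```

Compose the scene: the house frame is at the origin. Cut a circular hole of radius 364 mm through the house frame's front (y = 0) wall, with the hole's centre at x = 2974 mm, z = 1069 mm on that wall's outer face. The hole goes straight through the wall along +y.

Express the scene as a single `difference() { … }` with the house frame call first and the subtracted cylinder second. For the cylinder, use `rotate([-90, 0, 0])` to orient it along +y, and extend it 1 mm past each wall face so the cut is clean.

difference() {
  house_frame();
  translate([2974, -1, 1069]) rotate([-90, 0, 0]) cylinder(h = 110, r = 364);
}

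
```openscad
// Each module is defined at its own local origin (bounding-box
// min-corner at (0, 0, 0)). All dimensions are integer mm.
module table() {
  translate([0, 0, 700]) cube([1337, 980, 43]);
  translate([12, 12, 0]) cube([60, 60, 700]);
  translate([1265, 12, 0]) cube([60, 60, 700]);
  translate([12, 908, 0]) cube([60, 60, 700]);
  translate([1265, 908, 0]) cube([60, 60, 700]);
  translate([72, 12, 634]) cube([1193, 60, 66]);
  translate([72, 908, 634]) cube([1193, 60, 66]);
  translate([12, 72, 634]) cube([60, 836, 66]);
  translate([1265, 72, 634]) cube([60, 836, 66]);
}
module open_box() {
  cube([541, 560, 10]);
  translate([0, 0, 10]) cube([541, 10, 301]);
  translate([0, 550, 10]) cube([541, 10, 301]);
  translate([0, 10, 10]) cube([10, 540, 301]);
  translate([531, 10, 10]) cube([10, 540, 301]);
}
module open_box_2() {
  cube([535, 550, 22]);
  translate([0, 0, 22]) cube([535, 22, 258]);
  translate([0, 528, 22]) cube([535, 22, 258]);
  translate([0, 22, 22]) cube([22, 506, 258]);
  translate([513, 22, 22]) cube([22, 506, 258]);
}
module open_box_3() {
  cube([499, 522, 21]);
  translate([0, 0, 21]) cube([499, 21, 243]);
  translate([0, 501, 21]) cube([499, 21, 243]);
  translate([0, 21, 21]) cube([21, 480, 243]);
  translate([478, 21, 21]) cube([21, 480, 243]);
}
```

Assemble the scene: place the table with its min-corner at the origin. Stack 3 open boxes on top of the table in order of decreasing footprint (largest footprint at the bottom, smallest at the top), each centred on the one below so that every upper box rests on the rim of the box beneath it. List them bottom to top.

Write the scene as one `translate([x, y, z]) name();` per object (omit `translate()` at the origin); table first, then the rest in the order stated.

table();
translate([398, 210, 743]) open_box();
translate([401, 215, 1054]) open_box_2();
translate([419, 229, 1334]) open_box_3();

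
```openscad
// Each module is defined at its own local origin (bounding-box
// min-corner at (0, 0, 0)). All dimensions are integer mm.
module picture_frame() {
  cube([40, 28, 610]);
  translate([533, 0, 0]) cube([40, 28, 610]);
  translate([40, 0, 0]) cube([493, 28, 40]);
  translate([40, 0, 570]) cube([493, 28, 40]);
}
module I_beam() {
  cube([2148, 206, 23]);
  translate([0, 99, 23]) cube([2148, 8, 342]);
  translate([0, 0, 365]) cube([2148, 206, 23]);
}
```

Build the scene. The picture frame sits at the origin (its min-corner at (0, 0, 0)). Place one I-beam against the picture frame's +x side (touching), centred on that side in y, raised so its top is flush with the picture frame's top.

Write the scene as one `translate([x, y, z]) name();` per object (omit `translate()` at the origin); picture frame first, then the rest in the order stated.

picture_frame();
translate([573, -89, 222]) I_beam();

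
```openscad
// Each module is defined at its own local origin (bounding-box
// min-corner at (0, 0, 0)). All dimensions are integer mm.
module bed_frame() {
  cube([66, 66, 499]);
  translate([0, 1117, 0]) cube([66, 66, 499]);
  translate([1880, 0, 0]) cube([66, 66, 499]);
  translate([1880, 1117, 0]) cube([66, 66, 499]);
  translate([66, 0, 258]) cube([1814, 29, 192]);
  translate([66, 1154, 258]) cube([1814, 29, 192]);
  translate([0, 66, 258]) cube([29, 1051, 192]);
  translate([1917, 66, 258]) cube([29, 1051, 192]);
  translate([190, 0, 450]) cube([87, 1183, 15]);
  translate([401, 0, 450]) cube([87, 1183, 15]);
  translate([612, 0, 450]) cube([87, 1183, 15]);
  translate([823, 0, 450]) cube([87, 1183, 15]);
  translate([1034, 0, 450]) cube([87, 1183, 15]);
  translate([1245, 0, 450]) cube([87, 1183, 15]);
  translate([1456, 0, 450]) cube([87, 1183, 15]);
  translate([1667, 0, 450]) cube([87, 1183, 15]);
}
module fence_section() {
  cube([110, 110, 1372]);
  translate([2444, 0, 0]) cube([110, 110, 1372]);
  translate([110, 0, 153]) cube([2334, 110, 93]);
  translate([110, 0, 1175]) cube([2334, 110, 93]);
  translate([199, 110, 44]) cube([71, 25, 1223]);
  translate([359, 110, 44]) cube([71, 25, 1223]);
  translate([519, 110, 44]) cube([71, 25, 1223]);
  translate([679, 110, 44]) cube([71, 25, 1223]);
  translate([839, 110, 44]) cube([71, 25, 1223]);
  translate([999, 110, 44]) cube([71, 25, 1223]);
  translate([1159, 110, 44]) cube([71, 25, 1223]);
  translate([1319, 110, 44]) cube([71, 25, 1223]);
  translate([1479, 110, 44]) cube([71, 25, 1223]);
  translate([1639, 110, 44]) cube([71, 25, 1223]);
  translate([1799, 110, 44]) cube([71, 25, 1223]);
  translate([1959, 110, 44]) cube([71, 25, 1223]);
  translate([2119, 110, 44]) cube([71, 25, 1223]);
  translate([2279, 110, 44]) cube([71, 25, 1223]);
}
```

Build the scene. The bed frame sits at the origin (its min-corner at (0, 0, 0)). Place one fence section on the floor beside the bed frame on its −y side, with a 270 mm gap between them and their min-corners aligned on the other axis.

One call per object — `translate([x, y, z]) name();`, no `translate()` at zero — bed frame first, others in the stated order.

bed_frame();
translate([0, -405, 0]) fence_section();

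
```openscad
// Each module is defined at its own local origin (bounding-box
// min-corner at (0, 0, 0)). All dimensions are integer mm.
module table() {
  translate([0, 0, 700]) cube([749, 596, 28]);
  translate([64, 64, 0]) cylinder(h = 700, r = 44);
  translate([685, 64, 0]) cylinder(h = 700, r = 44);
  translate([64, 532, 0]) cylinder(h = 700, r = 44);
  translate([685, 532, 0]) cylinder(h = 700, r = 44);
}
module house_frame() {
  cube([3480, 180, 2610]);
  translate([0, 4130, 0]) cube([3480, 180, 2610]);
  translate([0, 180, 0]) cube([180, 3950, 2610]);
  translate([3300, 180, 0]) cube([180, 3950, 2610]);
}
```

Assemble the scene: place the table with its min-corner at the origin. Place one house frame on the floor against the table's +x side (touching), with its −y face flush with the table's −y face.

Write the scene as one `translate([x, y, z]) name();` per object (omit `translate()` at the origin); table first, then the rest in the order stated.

table();
translate([749, 0, 0]) house_frame();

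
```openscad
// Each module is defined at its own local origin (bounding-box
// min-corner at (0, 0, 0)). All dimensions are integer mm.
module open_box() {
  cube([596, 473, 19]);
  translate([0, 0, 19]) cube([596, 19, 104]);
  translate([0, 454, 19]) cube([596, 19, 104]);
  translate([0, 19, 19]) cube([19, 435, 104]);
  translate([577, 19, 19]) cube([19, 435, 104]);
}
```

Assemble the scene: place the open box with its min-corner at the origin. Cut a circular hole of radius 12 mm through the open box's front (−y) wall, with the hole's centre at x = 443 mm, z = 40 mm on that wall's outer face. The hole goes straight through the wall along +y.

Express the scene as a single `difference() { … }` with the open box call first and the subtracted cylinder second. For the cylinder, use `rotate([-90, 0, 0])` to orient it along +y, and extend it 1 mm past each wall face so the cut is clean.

difference() {
  open_box();
  translate([443, -1, 40]) rotate([-90, 0, 0]) cylinder(h = 21, r = 12);
}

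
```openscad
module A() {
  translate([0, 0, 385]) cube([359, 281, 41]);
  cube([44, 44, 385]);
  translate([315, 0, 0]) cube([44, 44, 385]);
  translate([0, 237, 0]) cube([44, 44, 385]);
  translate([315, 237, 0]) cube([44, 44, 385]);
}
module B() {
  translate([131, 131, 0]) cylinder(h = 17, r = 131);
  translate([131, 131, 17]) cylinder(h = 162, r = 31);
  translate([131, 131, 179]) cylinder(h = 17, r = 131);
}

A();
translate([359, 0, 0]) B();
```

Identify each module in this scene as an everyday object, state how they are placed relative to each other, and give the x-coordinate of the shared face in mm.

A is a stool. B is a spool. The spool is against the stool's +x side, with their −y faces flush. The x-coordinate of the shared face is 359 mm.

The stool's +x face and the spool's −x face are both at x = 359 mm.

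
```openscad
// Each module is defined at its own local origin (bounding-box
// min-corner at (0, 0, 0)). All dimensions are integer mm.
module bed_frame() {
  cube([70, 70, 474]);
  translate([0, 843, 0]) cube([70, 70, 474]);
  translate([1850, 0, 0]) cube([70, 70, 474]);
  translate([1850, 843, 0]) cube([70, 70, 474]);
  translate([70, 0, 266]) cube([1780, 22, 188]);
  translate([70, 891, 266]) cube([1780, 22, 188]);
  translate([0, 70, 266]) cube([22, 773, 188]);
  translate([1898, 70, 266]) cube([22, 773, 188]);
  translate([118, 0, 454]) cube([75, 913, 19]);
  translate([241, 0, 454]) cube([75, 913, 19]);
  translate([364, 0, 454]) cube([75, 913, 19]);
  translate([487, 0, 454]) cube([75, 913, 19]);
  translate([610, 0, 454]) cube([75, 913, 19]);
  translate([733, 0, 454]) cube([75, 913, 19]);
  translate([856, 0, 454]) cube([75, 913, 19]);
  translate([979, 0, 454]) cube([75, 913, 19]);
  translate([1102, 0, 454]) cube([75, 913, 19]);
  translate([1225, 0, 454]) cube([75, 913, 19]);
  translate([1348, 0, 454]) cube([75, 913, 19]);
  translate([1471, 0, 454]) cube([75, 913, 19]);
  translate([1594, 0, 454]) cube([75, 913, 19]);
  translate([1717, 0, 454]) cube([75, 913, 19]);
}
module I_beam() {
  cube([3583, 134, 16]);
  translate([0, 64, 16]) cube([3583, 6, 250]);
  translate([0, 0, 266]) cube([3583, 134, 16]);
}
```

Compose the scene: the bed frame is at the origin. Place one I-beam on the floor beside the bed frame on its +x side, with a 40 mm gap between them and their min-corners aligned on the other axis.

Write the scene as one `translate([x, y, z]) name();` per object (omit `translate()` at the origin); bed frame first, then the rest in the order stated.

bed_frame();
translate([1960, 0, 0]) I_beam();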